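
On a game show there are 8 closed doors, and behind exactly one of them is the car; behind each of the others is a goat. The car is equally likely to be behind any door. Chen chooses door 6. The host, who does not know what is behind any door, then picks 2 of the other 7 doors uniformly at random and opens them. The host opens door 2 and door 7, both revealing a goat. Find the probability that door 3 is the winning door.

Consider each possible location of the car in turn.
If it is behind any of doors 1, 3, 4, 5, 6, and 8 (prior 1/8 each): the host picks exactly this set with probability 1/21 regardless, and none is the prize; weight (1/8)·(1/21) = 1/168 each.
If it is behind either of doors 2 and 7 (prior 1/8 each): that door was opened and seen not to hold the prize — ruled out; weight (1/8)·0 = 0 each.
The weights sum to 1/28.
So P(the car behind door 3 | the host opened door 2 and door 7) = (1/168) / (1/28) = 1/6.

1/6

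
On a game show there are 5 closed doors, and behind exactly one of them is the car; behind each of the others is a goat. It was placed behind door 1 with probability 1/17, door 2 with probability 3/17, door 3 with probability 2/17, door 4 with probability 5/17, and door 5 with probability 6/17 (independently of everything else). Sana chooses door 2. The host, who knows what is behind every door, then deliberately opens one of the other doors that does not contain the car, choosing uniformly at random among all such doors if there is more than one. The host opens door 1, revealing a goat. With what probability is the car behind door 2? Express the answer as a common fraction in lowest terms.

Condition on the true location of the car.
If it is behind door 1 (prior 1/17): the host opened door 1, so this case is ruled out; weight (1/17)·0 = 0.
If it is behind door 2 (prior 3/17): the host has 4 equally likely choices, so probability 1/4; weight (3/17)·(1/4) = 3/68.
If it is behind door 3 (prior 2/17): the host has 3 equally likely choices, so probability 1/3; weight (2/17)·(1/3) = 2/51.
If it is behind door 4 (prior 5/17): the host has 3 equally likely choices, so probability 1/3; weight (5/17)·(1/3) = 5/51.
If it is behind door 5 (prior 6/17): the host has 3 equally likely choices, so probability 1/3; weight (6/17)·(1/3) = 2/17.
The weights sum to 61/204.
So P(the car behind door 2 | the host opened door 1) = (3/68) / (61/204) = 9/61.

9/61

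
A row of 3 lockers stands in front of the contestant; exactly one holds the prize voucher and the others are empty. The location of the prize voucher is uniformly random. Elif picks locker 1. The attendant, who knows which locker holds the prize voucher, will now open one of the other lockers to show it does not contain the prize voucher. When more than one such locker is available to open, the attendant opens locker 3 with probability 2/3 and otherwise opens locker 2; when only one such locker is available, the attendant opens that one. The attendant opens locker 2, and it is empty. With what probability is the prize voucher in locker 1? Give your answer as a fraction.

1/4

Apply Bayes' rule, conditioning on where the prize voucher actually is.
If it is in locker 1 (prior 1/3): locker 3 is available but not opened, probability 1/3; weight (1/3)·(1/3) = 1/9.
If it is in locker 2 (prior 1/3): the attendant opened locker 2, so this case is ruled out; weight (1/3)·0 = 0.
If it is in locker 3 (prior 1/3): only locker 2 is available, probability 1; weight (1/3)·1 = 1/3.
The weights sum to 4/9.
So P(the prize voucher in locker 1 | the attendant opened locker 2) = (1/9) / (4/9) = 1/4.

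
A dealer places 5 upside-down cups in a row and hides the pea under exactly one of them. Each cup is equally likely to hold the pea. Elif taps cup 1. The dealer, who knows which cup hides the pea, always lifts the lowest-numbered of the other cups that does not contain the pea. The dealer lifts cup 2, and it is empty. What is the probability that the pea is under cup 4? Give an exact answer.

Consider each possible location of the pea in turn.
If it is under any of cups 1, 3, 4, and 5 (prior 1/5 each): cup 2 is the lowest-numbered option available, probability 1; weight (1/5)·1 = 1/5 each.
If it is under cup 2 (prior 1/5): the dealer opened cup 2, so this case is ruled out; weight (1/5)·0 = 0.
The weights sum to 4/5.
So P(the pea under cup 4 | the dealer opened cup 2) = (1/5) / (4/5) = 1/4.

1/4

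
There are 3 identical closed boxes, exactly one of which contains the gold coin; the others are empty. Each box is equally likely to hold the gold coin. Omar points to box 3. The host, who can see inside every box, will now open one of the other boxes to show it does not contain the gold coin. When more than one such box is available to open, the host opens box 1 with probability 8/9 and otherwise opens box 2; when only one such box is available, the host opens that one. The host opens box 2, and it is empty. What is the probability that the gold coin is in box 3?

Consider each possible location of the gold coin in turn.
If it is in box 1 (prior 1/3): only box 2 is available, probability 1; weight (1/3)·1 = 1/3.
If it is in box 2 (prior 1/3): the host opened box 2, so this case is ruled out; weight (1/3)·0 = 0.
If it is in box 3 (prior 1/3): box 1 is available but not opened, probability 1/9; weight (1/3)·(1/9) = 1/27.
The weights sum to 10/27.
So P(the gold coin in box 3 | the host opened box 2) = (1/27) / (10/27) = 1/10.

1/10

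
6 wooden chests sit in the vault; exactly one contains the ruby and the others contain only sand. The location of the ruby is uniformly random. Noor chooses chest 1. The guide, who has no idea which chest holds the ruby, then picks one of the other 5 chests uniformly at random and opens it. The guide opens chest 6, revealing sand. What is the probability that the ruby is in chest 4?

1/5

Consider each possible location of the ruby in turn.
If it is in any of chests 1, 2, 3, 4, and 5 (prior 1/6 each): the guide picks chest 6 with probability 1/5 regardless, and it is not the prize; weight (1/6)·(1/5) = 1/30 each.
If it is in chest 6 (prior 1/6): the guide opened chest 6, so this case is ruled out; weight (1/6)·0 = 0.
The weights sum to 1/6.
So P(the ruby in chest 4 | the guide opened chest 6) = (1/30) / (1/6) = 1/5.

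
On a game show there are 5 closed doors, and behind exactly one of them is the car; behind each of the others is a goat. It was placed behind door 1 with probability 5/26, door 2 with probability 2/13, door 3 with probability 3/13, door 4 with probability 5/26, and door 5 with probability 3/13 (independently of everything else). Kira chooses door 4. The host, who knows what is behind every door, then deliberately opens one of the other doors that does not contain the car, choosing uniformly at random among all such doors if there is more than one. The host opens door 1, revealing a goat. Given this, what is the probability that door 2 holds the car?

16/79

Consider each possible location of the car in turn.
If it is behind door 1 (prior 5/26): the host opened door 1, so this case is ruled out; weight (5/26)·0 = 0.
If it is behind door 2 (prior 2/13): the host has 3 equally likely choices, so probability 1/3; weight (2/13)·(1/3) = 2/39.
If it is behind either of doors 3 and 5 (prior 3/13 each): the host has 3 equally likely choices, so probability 1/3; weight (3/13)·(1/3) = 1/13 each.
If it is behind door 4 (prior 5/26): the host has 4 equally likely choices, so probability 1/4; weight (5/26)·(1/4) = 5/104.
The weights sum to 79/312.
So P(the car behind door 2 | the host opened door 1) = (2/39) / (79/312) = 16/79.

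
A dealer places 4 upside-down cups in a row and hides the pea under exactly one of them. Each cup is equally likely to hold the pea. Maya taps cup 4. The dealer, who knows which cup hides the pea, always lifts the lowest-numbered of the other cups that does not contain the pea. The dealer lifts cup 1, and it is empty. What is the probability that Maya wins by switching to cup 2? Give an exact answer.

1/3

Consider each possible location of the pea in turn.
If it is under cup 1 (prior 1/4): the dealer opened cup 1, so this case is ruled out; weight (1/4)·0 = 0.
If it is under any of cups 2, 3, and 4 (prior 1/4 each): cup 1 is the lowest-numbered option available, probability 1; weight (1/4)·1 = 1/4 each.
The weights sum to 3/4.
So P(the pea under cup 2 | the dealer opened cup 1) = (1/4) / (3/4) = 1/3.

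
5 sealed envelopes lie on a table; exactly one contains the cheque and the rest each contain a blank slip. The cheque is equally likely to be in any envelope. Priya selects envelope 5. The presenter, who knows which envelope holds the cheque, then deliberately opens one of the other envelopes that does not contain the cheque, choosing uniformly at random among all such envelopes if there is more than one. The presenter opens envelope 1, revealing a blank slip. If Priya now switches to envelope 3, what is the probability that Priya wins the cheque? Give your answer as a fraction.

Apply Bayes' rule, conditioning on where the cheque actually is.
If it is in envelope 1 (prior 1/5): the presenter opened envelope 1, so this case is ruled out; weight (1/5)·0 = 0.
If it is in any of envelopes 2, 3, and 4 (prior 1/5 each): the presenter has 3 equally likely choices, so probability 1/3; weight (1/5)·(1/3) = 1/15 each.
If it is in envelope 5 (prior 1/5): the presenter has 4 equally likely choices, so probability 1/4; weight (1/5)·(1/4) = 1/20.
The weights sum to 1/4.
So P(the cheque in envelope 3 | the presenter opened envelope 1) = (1/15) / (1/4) = 4/15.

4/15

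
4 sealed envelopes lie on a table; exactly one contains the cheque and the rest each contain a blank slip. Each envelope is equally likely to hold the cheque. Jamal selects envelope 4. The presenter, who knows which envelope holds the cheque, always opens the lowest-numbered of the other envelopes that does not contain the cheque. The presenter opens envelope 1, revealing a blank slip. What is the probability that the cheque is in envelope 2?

Consider each possible location of the cheque in turn.
If it is in envelope 1 (prior 1/4): the presenter opened envelope 1, so this case is ruled out; weight (1/4)·0 = 0.
If it is in any of envelopes 2, 3, and 4 (prior 1/4 each): envelope 1 is the lowest-numbered option available, probability 1; weight (1/4)·1 = 1/4 each.
The weights sum to 3/4.
So P(the cheque in envelope 2 | the presenter opened envelope 1) = (1/4) / (3/4) = 1/3.

1/3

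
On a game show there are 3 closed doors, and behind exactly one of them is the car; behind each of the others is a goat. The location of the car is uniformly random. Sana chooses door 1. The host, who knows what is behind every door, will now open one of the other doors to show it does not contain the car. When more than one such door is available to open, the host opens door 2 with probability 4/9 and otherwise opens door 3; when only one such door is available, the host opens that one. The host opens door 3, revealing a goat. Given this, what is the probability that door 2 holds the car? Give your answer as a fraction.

Consider each possible location of the car in turn.
If it is behind door 1 (prior 1/3): door 2 is available but not opened, probability 5/9; weight (1/3)·(5/9) = 5/27.
If it is behind door 2 (prior 1/3): only door 3 is available, probability 1; weight (1/3)·1 = 1/3.
If it is behind door 3 (prior 1/3): the host opened door 3, so this case is ruled out; weight (1/3)·0 = 0.
The weights sum to 14/27.
So P(the car behind door 2 | the host opened door 3) = (1/3) / (14/27) = 9/14.

9/14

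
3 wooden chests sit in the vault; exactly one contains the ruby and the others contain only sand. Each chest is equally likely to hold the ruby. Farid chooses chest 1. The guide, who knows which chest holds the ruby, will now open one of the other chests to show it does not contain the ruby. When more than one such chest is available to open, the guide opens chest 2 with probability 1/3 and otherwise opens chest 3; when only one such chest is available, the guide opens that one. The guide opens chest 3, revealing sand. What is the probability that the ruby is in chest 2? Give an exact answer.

Apply Bayes' rule, conditioning on where the ruby actually is.
If it is in chest 1 (prior 1/3): chest 2 is available but not opened, probability 2/3; weight (1/3)·(2/3) = 2/9.
If it is in chest 2 (prior 1/3): only chest 3 is available, probability 1; weight (1/3)·1 = 1/3.
If it is in chest 3 (prior 1/3): the guide opened chest 3, so this case is ruled out; weight (1/3)·0 = 0.
The weights sum to 5/9.
So P(the ruby in chest 2 | the guide opened chest 3) = (1/3) / (5/9) = 3/5.

3/5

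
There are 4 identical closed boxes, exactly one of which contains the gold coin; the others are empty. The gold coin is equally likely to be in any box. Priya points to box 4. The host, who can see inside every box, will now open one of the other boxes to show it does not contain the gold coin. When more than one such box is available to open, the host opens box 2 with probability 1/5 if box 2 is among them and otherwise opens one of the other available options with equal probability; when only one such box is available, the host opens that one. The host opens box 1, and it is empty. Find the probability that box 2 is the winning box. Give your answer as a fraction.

5/17

Condition on the true location of the gold coin.
If it is in box 1 (prior 1/4): the host opened box 1, so this case is ruled out; weight (1/4)·0 = 0.
If it is in box 2 (prior 1/4): box 2 holds the prize so is unavailable; the host chooses uniformly among the 2 others, probability 1/2; weight (1/4)·(1/2) = 1/8.
If it is in box 3 (prior 1/4): box 2 is available but not opened, probability 4/5; weight (1/4)·(4/5) = 1/5.
If it is in box 4 (prior 1/4): box 2 is available but not opened; box 1 gets probability (1 − 1/5)/2 = 2/5; weight (1/4)·(2/5) = 1/10.
The weights sum to 17/40.
So P(the gold coin in box 2 | the host opened box 1) = (1/8) / (17/40) = 5/17.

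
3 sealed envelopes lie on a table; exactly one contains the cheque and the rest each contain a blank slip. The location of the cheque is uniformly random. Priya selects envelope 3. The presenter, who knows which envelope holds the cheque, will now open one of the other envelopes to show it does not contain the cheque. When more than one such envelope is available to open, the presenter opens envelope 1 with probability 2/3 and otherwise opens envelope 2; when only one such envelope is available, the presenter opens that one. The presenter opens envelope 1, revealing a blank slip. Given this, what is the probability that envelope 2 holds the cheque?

3/5

Condition on the true location of the cheque.
If it is in envelope 1 (prior 1/3): the presenter opened envelope 1, so this case is ruled out; weight (1/3)·0 = 0.
If it is in envelope 2 (prior 1/3): only envelope 1 is available, probability 1; weight (1/3)·1 = 1/3.
If it is in envelope 3 (prior 1/3): envelope 1 is available, opened with probability 2/3; weight (1/3)·(2/3) = 2/9.
The weights sum to 5/9.
So P(the cheque in envelope 2 | the presenter opened envelope 1) = (1/3) / (5/9) = 3/5.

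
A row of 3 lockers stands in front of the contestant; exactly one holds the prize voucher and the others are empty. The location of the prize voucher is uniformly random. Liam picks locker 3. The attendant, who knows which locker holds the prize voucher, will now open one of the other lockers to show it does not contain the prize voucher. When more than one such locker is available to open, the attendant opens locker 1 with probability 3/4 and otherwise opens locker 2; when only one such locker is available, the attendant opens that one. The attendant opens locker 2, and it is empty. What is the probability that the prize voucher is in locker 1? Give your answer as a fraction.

4/5

Apply Bayes' rule, conditioning on where the prize voucher actually is.
If it is in locker 1 (prior 1/3): only locker 2 is available, probability 1; weight (1/3)·1 = 1/3.
If it is in locker 2 (prior 1/3): the attendant opened locker 2, so this case is ruled out; weight (1/3)·0 = 0.
If it is in locker 3 (prior 1/3): locker 1 is available but not opened, probability 1/4; weight (1/3)·(1/4) = 1/12.
The weights sum to 5/12.
So P(the prize voucher in locker 1 | the attendant opened locker 2) = (1/3) / (5/12) = 4/5.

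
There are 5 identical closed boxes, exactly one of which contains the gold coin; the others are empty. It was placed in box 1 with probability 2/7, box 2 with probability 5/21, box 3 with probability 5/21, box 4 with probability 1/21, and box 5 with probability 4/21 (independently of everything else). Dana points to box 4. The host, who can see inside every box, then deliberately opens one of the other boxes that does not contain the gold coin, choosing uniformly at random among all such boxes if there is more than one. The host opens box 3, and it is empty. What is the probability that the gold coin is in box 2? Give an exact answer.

Apply Bayes' rule, conditioning on where the gold coin actually is.
If it is in box 1 (prior 2/7): the host has 3 equally likely choices, so probability 1/3; weight (2/7)·(1/3) = 2/21.
If it is in box 2 (prior 5/21): the host has 3 equally likely choices, so probability 1/3; weight (5/21)·(1/3) = 5/63.
If it is in box 3 (prior 5/21): the host opened box 3, so this case is ruled out; weight (5/21)·0 = 0.
If it is in box 4 (prior 1/21): the host has 4 equally likely choices, so probability 1/4; weight (1/21)·(1/4) = 1/84.
If it is in box 5 (prior 4/21): the host has 3 equally likely choices, so probability 1/3; weight (4/21)·(1/3) = 4/63.
The weights sum to 1/4.
So P(the gold coin in box 2 | the host opened box 3) = (5/63) / (1/4) = 20/63.

20/63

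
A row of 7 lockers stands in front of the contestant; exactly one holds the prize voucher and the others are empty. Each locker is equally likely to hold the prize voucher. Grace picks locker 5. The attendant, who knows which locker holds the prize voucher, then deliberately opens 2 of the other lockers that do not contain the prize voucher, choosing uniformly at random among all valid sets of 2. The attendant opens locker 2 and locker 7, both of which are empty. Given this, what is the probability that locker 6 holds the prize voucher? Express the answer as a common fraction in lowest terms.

Condition on the true location of the prize voucher.
If it is in any of lockers 1, 3, 4, and 6 (prior 1/7 each): the attendant has 10 equally likely choices, so probability 1/10; weight (1/7)·(1/10) = 1/70 each.
If it is in either of lockers 2 and 7 (prior 1/7 each): that locker was opened and seen not to hold the prize — ruled out; weight (1/7)·0 = 0 each.
If it is in locker 5 (prior 1/7): the attendant has 15 equally likely choices, so probability 1/15; weight (1/7)·(1/15) = 1/105.
The weights sum to 1/15.
So P(the prize voucher in locker 6 | the attendant opened locker 2 and locker 7) = (1/70) / (1/15) = 3/14.

3/14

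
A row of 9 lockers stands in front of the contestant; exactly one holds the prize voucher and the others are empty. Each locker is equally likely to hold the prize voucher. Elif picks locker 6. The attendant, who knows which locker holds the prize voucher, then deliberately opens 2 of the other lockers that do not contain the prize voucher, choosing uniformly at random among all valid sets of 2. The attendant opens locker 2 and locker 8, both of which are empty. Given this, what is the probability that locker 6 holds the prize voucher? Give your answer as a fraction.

Consider each possible location of the prize voucher in turn.
If it is in any of lockers 1, 3, 4, 5, 7, and 9 (prior 1/9 each): the attendant has 21 equally likely choices, so probability 1/21; weight (1/9)·(1/21) = 1/189 each.
If it is in either of lockers 2 and 8 (prior 1/9 each): that locker was opened and seen not to hold the prize — ruled out; weight (1/9)·0 = 0 each.
If it is in locker 6 (prior 1/9): the attendant has 28 equally likely choices, so probability 1/28; weight (1/9)·(1/28) = 1/252.
The weights sum to 1/28.
So P(the prize voucher in locker 6 | the attendant opened locker 2 and locker 8) = (1/252) / (1/28) = 1/9.

1/9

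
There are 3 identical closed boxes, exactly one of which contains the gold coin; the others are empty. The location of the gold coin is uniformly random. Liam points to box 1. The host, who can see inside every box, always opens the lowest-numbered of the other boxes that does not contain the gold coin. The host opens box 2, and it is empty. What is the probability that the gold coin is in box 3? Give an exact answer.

1/2

Apply Bayes' rule, conditioning on where the gold coin actually is.
If it is in either of boxes 1 and 3 (prior 1/3 each): box 2 is the lowest-numbered option available, probability 1; weight (1/3)·1 = 1/3 each.
If it is in box 2 (prior 1/3): the host opened box 2, so this case is ruled out; weight (1/3)·0 = 0.
The weights sum to 2/3.
So P(the gold coin in box 3 | the host opened box 2) = (1/3) / (2/3) = 1/2.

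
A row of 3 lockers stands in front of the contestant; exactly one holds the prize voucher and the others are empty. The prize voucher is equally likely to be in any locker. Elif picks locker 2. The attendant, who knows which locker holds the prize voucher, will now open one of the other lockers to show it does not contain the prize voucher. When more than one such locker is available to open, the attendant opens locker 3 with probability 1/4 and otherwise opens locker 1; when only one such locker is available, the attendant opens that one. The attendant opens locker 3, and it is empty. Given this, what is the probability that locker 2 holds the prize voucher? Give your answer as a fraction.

Condition on the true location of the prize voucher.
If it is in locker 1 (prior 1/3): only locker 3 is available, probability 1; weight (1/3)·1 = 1/3.
If it is in locker 2 (prior 1/3): locker 3 is available, opened with probability 1/4; weight (1/3)·(1/4) = 1/12.
If it is in locker 3 (prior 1/3): the attendant opened locker 3, so this case is ruled out; weight (1/3)·0 = 0.
The weights sum to 5/12.
So P(the prize voucher in locker 2 | the attendant opened locker 3) = (1/12) / (5/12) = 1/5.

1/5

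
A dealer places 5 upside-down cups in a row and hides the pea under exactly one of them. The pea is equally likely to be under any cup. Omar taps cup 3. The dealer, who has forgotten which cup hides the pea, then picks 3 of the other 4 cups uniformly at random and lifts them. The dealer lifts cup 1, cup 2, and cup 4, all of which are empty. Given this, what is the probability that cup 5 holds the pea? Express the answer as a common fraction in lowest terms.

Because the dealer chose which cups to lift without knowing where the pea is, the choice is independent of the prize location. Learning that none of the 3 opened cups holds the pea simply rules out those 3 locations and leaves the remaining 2 cups still equally likely by symmetry.
So P(the pea under cup 5) = 1/2.

1/2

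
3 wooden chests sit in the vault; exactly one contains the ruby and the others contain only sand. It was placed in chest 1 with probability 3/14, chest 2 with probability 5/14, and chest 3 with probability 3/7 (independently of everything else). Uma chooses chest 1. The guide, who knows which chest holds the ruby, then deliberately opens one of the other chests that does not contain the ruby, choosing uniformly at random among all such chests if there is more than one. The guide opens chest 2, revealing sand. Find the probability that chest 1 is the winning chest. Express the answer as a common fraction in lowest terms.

Consider each possible location of the ruby in turn.
If it is in chest 1 (prior 3/14): the guide has 2 equally likely choices, so probability 1/2; weight (3/14)·(1/2) = 3/28.
If it is in chest 2 (prior 5/14): the guide opened chest 2, so this case is ruled out; weight (5/14)·0 = 0.
If it is in chest 3 (prior 3/7): the guide has no choice, probability 1; weight (3/7)·1 = 3/7.
The weights sum to 15/28.
So P(the ruby in chest 1 | the guide opened chest 2) = (3/28) / (15/28) = 1/5.

1/5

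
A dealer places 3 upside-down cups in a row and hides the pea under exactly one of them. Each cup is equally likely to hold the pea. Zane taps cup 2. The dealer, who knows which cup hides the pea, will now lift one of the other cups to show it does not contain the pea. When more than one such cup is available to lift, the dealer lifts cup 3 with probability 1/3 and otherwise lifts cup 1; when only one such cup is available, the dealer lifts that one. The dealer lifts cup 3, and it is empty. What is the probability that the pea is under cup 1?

3/4

Consider each possible location of the pea in turn.
If it is under cup 1 (prior 1/3): only cup 3 is available, probability 1; weight (1/3)·1 = 1/3.
If it is under cup 2 (prior 1/3): cup 3 is available, opened with probability 1/3; weight (1/3)·(1/3) = 1/9.
If it is under cup 3 (prior 1/3): the dealer opened cup 3, so this case is ruled out; weight (1/3)·0 = 0.
The weights sum to 4/9.
So P(the pea under cup 1 | the dealer opened cup 3) = (1/3) / (4/9) = 3/4.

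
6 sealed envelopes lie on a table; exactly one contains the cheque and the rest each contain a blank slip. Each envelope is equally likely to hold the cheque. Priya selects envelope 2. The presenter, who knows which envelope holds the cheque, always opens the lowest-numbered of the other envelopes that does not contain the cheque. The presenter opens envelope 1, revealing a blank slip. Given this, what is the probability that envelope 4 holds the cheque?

Condition on the true location of the cheque.
If it is in envelope 1 (prior 1/6): the presenter opened envelope 1, so this case is ruled out; weight (1/6)·0 = 0.
If it is in any of envelopes 2, 3, 4, 5, and 6 (prior 1/6 each): envelope 1 is the lowest-numbered option available, probability 1; weight (1/6)·1 = 1/6 each.
The weights sum to 5/6.
So P(the cheque in envelope 4 | the presenter opened envelope 1) = (1/6) / (5/6) = 1/5.

1/5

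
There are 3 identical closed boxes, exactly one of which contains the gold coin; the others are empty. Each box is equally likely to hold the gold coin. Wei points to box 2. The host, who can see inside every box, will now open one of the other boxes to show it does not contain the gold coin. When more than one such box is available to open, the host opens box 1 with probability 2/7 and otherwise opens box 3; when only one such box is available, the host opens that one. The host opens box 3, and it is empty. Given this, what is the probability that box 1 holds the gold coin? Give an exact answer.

7/12

Condition on the true location of the gold coin.
If it is in box 1 (prior 1/3): only box 3 is available, probability 1; weight (1/3)·1 = 1/3.
If it is in box 2 (prior 1/3): box 1 is available but not opened, probability 5/7; weight (1/3)·(5/7) = 5/21.
If it is in box 3 (prior 1/3): the host opened box 3, so this case is ruled out; weight (1/3)·0 = 0.
The weights sum to 4/7.
So P(the gold coin in box 1 | the host opened box 3) = (1/3) / (4/7) = 7/12.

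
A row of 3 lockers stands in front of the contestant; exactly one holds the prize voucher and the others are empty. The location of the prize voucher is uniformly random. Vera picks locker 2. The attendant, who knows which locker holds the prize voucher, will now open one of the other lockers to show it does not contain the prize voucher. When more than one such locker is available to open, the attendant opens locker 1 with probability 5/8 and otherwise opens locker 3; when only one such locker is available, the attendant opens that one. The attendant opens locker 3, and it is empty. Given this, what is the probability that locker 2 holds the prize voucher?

3/11

Condition on the true location of the prize voucher.
If it is in locker 1 (prior 1/3): only locker 3 is available, probability 1; weight (1/3)·1 = 1/3.
If it is in locker 2 (prior 1/3): locker 1 is available but not opened, probability 3/8; weight (1/3)·(3/8) = 1/8.
If it is in locker 3 (prior 1/3): the attendant opened locker 3, so this case is ruled out; weight (1/3)·0 = 0.
The weights sum to 11/24.
So P(the prize voucher in locker 2 | the attendant opened locker 3) = (1/8) / (11/24) = 3/11.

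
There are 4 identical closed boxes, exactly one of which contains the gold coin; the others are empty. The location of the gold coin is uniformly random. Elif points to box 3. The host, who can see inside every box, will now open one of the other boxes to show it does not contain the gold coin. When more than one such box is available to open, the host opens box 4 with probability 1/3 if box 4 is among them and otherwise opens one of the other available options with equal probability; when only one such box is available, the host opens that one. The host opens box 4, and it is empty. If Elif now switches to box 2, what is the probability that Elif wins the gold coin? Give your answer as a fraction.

Apply Bayes' rule, conditioning on where the gold coin actually is.
If it is in any of boxes 1, 2, and 3 (prior 1/4 each): box 4 is available, opened with probability 1/3; weight (1/4)·(1/3) = 1/12 each.
If it is in box 4 (prior 1/4): the host opened box 4, so this case is ruled out; weight (1/4)·0 = 0.
The weights sum to 1/4.
So P(the gold coin in box 2 | the host opened box 4) = (1/12) / (1/4) = 1/3.

1/3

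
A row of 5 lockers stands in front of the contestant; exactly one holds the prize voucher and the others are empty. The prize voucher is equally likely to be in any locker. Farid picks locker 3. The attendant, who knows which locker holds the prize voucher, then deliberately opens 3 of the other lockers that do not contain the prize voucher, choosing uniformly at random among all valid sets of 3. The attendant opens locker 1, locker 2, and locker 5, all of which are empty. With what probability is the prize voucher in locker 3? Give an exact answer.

Condition on the true location of the prize voucher.
If it is in any of lockers 1, 2, and 5 (prior 1/5 each): that locker was opened and seen not to hold the prize — ruled out; weight (1/5)·0 = 0 each.
If it is in locker 3 (prior 1/5): the attendant has 4 equally likely choices, so probability 1/4; weight (1/5)·(1/4) = 1/20.
If it is in locker 4 (prior 1/5): the attendant has no choice, probability 1; weight (1/5)·1 = 1/5.
The weights sum to 1/4.
So P(the prize voucher in locker 3 | the attendant opened locker 1, locker 2, and locker 5) = (1/20) / (1/4) = 1/5.

1/5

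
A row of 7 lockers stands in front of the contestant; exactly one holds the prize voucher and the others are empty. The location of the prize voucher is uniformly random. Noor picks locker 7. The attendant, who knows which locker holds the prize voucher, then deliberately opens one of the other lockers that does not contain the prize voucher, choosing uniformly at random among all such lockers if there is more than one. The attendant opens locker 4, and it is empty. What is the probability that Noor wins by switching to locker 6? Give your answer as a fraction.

Apply Bayes' rule, conditioning on where the prize voucher actually is.
If it is in any of lockers 1, 2, 3, 5, and 6 (prior 1/7 each): the attendant has 5 equally likely choices, so probability 1/5; weight (1/7)·(1/5) = 1/35 each.
If it is in locker 4 (prior 1/7): the attendant opened locker 4, so this case is ruled out; weight (1/7)·0 = 0.
If it is in locker 7 (prior 1/7): the attendant has 6 equally likely choices, so probability 1/6; weight (1/7)·(1/6) = 1/42.
The weights sum to 1/6.
So P(the prize voucher in locker 6 | the attendant opened locker 4) = (1/35) / (1/6) = 6/35.

6/35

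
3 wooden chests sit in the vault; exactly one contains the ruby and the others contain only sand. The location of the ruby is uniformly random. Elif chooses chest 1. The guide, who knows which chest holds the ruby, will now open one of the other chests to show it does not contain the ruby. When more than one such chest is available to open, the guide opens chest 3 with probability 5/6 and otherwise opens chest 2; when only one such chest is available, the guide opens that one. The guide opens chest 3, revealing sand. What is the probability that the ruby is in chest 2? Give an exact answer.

6/11

Condition on the true location of the ruby.
If it is in chest 1 (prior 1/3): chest 3 is available, opened with probability 5/6; weight (1/3)·(5/6) = 5/18.
If it is in chest 2 (prior 1/3): only chest 3 is available, probability 1; weight (1/3)·1 = 1/3.
If it is in chest 3 (prior 1/3): the guide opened chest 3, so this case is ruled out; weight (1/3)·0 = 0.
The weights sum to 11/18.
So P(the ruby in chest 2 | the guide opened chest 3) = (1/3) / (11/18) = 6/11.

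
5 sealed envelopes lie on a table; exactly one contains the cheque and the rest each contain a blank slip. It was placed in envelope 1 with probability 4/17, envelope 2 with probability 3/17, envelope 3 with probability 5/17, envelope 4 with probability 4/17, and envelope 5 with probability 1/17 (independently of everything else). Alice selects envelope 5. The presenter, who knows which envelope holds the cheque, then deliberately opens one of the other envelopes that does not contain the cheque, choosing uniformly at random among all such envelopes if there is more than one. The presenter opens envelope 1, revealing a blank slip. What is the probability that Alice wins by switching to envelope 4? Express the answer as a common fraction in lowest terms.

16/51

Consider each possible location of the cheque in turn.
If it is in envelope 1 (prior 4/17): the presenter opened envelope 1, so this case is ruled out; weight (4/17)·0 = 0.
If it is in envelope 2 (prior 3/17): the presenter has 3 equally likely choices, so probability 1/3; weight (3/17)·(1/3) = 1/17.
If it is in envelope 3 (prior 5/17): the presenter has 3 equally likely choices, so probability 1/3; weight (5/17)·(1/3) = 5/51.
If it is in envelope 4 (prior 4/17): the presenter has 3 equally likely choices, so probability 1/3; weight (4/17)·(1/3) = 4/51.
If it is in envelope 5 (prior 1/17): the presenter has 4 equally likely choices, so probability 1/4; weight (1/17)·(1/4) = 1/68.
The weights sum to 1/4.
So P(the cheque in envelope 4 | the presenter opened envelope 1) = (4/51) / (1/4) = 16/51.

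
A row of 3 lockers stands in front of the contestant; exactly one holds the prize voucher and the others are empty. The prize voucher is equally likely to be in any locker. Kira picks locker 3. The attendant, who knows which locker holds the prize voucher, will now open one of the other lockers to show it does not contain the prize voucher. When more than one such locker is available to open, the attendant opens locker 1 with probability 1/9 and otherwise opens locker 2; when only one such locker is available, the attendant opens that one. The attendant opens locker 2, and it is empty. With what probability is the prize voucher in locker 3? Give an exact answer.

8/17

Apply Bayes' rule, conditioning on where the prize voucher actually is.
If it is in locker 1 (prior 1/3): only locker 2 is available, probability 1; weight (1/3)·1 = 1/3.
If it is in locker 2 (prior 1/3): the attendant opened locker 2, so this case is ruled out; weight (1/3)·0 = 0.
If it is in locker 3 (prior 1/3): locker 1 is available but not opened, probability 8/9; weight (1/3)·(8/9) = 8/27.
The weights sum to 17/27.
So P(the prize voucher in locker 3 | the attendant opened locker 2) = (8/27) / (17/27) = 8/17.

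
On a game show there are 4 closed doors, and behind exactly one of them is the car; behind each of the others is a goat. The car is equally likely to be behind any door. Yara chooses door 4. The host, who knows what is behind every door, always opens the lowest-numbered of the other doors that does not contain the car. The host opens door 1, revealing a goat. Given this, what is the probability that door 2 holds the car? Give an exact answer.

Condition on the true location of the car.
If it is behind door 1 (prior 1/4): the host opened door 1, so this case is ruled out; weight (1/4)·0 = 0.
If it is behind any of doors 2, 3, and 4 (prior 1/4 each): door 1 is the lowest-numbered option available, probability 1; weight (1/4)·1 = 1/4 each.
The weights sum to 3/4.
So P(the car behind door 2 | the host opened door 1) = (1/4) / (3/4) = 1/3.

1/3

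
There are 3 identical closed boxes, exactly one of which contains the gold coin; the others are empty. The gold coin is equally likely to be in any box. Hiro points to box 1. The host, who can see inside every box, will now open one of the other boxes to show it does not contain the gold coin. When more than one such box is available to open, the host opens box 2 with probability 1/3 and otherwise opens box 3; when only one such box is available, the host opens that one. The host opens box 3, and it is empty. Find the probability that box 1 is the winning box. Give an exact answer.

Consider each possible location of the gold coin in turn.
If it is in box 1 (prior 1/3): box 2 is available but not opened, probability 2/3; weight (1/3)·(2/3) = 2/9.
If it is in box 2 (prior 1/3): only box 3 is available, probability 1; weight (1/3)·1 = 1/3.
If it is in box 3 (prior 1/3): the host opened box 3, so this case is ruled out; weight (1/3)·0 = 0.
The weights sum to 5/9.
So P(the gold coin in box 1 | the host opened box 3) = (2/9) / (5/9) = 2/5.

2/5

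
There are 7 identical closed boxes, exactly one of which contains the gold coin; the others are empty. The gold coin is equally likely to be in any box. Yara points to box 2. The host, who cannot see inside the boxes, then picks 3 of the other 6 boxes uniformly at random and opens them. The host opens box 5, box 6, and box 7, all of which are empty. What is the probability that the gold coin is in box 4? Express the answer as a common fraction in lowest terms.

Condition on the true location of the gold coin.
If it is in any of boxes 1, 2, 3, and 4 (prior 1/7 each): the host picks exactly this set with probability 1/20 regardless, and none is the prize; weight (1/7)·(1/20) = 1/140 each.
If it is in any of boxes 5, 6, and 7 (prior 1/7 each): that box was opened and seen not to hold the prize — ruled out; weight (1/7)·0 = 0 each.
The weights sum to 1/35.
So P(the gold coin in box 4 | the host opened box 5, box 6, and box 7) = (1/140) / (1/35) = 1/4.

1/4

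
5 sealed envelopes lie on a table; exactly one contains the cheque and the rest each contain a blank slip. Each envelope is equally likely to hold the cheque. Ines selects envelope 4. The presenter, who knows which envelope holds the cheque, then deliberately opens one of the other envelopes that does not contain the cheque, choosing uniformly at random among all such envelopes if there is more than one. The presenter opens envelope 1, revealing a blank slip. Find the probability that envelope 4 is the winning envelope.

Apply Bayes' rule, conditioning on where the cheque actually is.
If it is in envelope 1 (prior 1/5): the presenter opened envelope 1, so this case is ruled out; weight (1/5)·0 = 0.
If it is in any of envelopes 2, 3, and 5 (prior 1/5 each): the presenter has 3 equally likely choices, so probability 1/3; weight (1/5)·(1/3) = 1/15 each.
If it is in envelope 4 (prior 1/5): the presenter has 4 equally likely choices, so probability 1/4; weight (1/5)·(1/4) = 1/20.
The weights sum to 1/4.
So P(the cheque in envelope 4 | the presenter opened envelope 1) = (1/20) / (1/4) = 1/5.

1/5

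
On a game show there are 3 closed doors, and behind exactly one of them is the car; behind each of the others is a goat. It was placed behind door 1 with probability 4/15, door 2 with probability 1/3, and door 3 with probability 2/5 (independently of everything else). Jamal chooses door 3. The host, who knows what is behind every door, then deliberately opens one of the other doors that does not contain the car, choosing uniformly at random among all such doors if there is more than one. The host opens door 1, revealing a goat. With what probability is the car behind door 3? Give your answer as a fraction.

Apply Bayes' rule, conditioning on where the car actually is.
If it is behind door 1 (prior 4/15): the host opened door 1, so this case is ruled out; weight (4/15)·0 = 0.
If it is behind door 2 (prior 1/3): the host has no choice, probability 1; weight (1/3)·1 = 1/3.
If it is behind door 3 (prior 2/5): the host has 2 equally likely choices, so probability 1/2; weight (2/5)·(1/2) = 1/5.
The weights sum to 8/15.
So P(the car behind door 3 | the host opened door 1) = (1/5) / (8/15) = 3/8.

3/8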